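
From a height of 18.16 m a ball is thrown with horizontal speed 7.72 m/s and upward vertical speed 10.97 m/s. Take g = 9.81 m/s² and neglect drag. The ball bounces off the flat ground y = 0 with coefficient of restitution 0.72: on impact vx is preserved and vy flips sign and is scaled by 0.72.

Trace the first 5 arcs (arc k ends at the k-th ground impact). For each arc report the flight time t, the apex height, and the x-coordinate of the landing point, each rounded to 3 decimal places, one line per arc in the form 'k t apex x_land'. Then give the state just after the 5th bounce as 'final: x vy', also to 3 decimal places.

1 3.344 24.294 25.814
2 3.205 12.594 50.554
3 2.307 6.529 68.367
4 1.661 3.384 81.193
5 1.196 1.754 90.427
final: 90.427 4.224

Arc 1: start y=18.160, vy=10.970 → t=3.344, apex=24.294, x_land=25.814, impact vy=-21.832
  bounce: vy ← 0.72·21.832 = 15.719
Arc 2: start y=0.000, vy=15.719 → t=3.205, apex=12.594, x_land=50.554, impact vy=-15.719
  bounce: vy ← 0.72·15.719 = 11.318
Arc 3: start y=0.000, vy=11.318 → t=2.307, apex=6.529, x_land=68.367, impact vy=-11.318
  bounce: vy ← 0.72·11.318 = 8.149
Arc 4: start y=0.000, vy=8.149 → t=1.661, apex=3.384, x_land=81.193, impact vy=-8.149
  bounce: vy ← 0.72·8.149 = 5.867
Arc 5: start y=0.000, vy=5.867 → t=1.196, apex=1.754, x_land=90.427, impact vy=-5.867
  bounce: vy ← 0.72·5.867 = 4.224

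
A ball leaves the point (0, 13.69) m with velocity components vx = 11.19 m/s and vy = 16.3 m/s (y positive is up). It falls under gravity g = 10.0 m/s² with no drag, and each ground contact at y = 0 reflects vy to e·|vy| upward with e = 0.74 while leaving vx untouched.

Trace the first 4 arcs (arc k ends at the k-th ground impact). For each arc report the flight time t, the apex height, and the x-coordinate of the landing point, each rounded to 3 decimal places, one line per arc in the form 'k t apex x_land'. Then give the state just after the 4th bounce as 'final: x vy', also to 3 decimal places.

1 3.953 26.974 44.231
2 3.438 14.771 82.697
3 2.544 8.089 111.162
4 1.882 4.429 132.227
final: 132.227 6.965

Arc 1: start y=13.690, vy=16.300 → t=3.953, apex=26.974, x_land=44.231, impact vy=-23.227
  bounce: vy ← 0.74·23.227 = 17.188
Arc 2: start y=0.000, vy=17.188 → t=3.438, apex=14.771, x_land=82.697, impact vy=-17.188
  bounce: vy ← 0.74·17.188 = 12.719
Arc 3: start y=0.000, vy=12.719 → t=2.544, apex=8.089, x_land=111.162, impact vy=-12.719
  bounce: vy ← 0.74·12.719 = 9.412
Arc 4: start y=0.000, vy=9.412 → t=1.882, apex=4.429, x_land=132.227, impact vy=-9.412
  bounce: vy ← 0.74·9.412 = 6.965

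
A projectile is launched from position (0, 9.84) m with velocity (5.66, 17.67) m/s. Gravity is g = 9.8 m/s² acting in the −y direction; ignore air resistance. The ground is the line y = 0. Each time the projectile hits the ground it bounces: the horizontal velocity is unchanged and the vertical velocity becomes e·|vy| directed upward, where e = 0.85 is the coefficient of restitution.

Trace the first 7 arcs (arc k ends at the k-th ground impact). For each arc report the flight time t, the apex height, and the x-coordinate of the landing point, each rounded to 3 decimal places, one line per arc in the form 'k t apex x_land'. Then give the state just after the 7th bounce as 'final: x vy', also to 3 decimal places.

1 4.096 25.770 23.185
2 3.899 18.619 45.251
3 3.314 13.452 64.008
4 2.817 9.719 79.950
5 2.394 7.022 93.502
6 2.035 5.073 105.020
7 1.730 3.666 114.811
final: 114.811 7.205

Arc 1: start y=9.840, vy=17.670 → t=4.096, apex=25.770, x_land=23.185, impact vy=-22.474
  bounce: vy ← 0.85·22.474 = 19.103
Arc 2: start y=0.000, vy=19.103 → t=3.899, apex=18.619, x_land=45.251, impact vy=-19.103
  bounce: vy ← 0.85·19.103 = 16.238
Arc 3: start y=0.000, vy=16.238 → t=3.314, apex=13.452, x_land=64.008, impact vy=-16.238
  bounce: vy ← 0.85·16.238 = 13.802
Arc 4: start y=0.000, vy=13.802 → t=2.817, apex=9.719, x_land=79.950, impact vy=-13.802
  bounce: vy ← 0.85·13.802 = 11.732
Arc 5: start y=0.000, vy=11.732 → t=2.394, apex=7.022, x_land=93.502, impact vy=-11.732
  bounce: vy ← 0.85·11.732 = 9.972
Arc 6: start y=0.000, vy=9.972 → t=2.035, apex=5.073, x_land=105.020, impact vy=-9.972
  bounce: vy ← 0.85·9.972 = 8.476
Arc 7: start y=0.000, vy=8.476 → t=1.730, apex=3.666, x_land=114.811, impact vy=-8.476
  bounce: vy ← 0.85·8.476 = 7.205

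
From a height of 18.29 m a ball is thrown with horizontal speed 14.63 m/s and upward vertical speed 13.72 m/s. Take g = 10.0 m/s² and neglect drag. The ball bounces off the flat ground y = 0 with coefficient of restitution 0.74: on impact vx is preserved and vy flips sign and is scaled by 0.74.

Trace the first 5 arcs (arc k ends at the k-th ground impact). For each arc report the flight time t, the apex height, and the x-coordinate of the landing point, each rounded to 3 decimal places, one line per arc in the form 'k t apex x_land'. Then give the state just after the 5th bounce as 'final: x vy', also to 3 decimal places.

Arc 1: start y=18.290, vy=13.720 → t=3.726, apex=27.702, x_land=54.508, impact vy=-23.538
  bounce: vy ← 0.74·23.538 = 17.418
Arc 2: start y=0.000, vy=17.418 → t=3.484, apex=15.170, x_land=105.474, impact vy=-17.418
  bounce: vy ← 0.74·17.418 = 12.889
Arc 3: start y=0.000, vy=12.889 → t=2.578, apex=8.307, x_land=143.188, impact vy=-12.889
  bounce: vy ← 0.74·12.889 = 9.538
Arc 4: start y=0.000, vy=9.538 → t=1.908, apex=4.549, x_land=171.097, impact vy=-9.538
  bounce: vy ← 0.74·9.538 = 7.058
Arc 5: start y=0.000, vy=7.058 → t=1.412, apex=2.491, x_land=191.750, impact vy=-7.058
  bounce: vy ← 0.74·7.058 = 5.223

1 3.726 27.702 54.508
2 3.484 15.170 105.474
3 2.578 8.307 143.188
4 1.908 4.549 171.097
5 1.412 2.491 191.750
final: 191.750 5.223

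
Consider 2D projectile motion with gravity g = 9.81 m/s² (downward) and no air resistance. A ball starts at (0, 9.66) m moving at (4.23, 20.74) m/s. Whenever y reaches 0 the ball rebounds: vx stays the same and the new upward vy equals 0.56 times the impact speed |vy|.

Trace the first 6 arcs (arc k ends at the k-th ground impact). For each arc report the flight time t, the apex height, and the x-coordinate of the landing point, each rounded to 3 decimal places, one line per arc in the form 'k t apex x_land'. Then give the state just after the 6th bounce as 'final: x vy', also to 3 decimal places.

Arc 1: start y=9.660, vy=20.740 → t=4.652, apex=31.584, x_land=19.677, impact vy=-24.893
  bounce: vy ← 0.56·24.893 = 13.940
Arc 2: start y=0.000, vy=13.940 → t=2.842, apex=9.905, x_land=31.699, impact vy=-13.940
  bounce: vy ← 0.56·13.940 = 7.807
Arc 3: start y=0.000, vy=7.807 → t=1.592, apex=3.106, x_land=38.431, impact vy=-7.807
  bounce: vy ← 0.56·7.807 = 4.372
Arc 4: start y=0.000, vy=4.372 → t=0.891, apex=0.974, x_land=42.201, impact vy=-4.372
  bounce: vy ← 0.56·4.372 = 2.448
Arc 5: start y=0.000, vy=2.448 → t=0.499, apex=0.305, x_land=44.312, impact vy=-2.448
  bounce: vy ← 0.56·2.448 = 1.371
Arc 6: start y=0.000, vy=1.371 → t=0.280, apex=0.096, x_land=45.494, impact vy=-1.371
  bounce: vy ← 0.56·1.371 = 0.768

1 4.652 31.584 19.677
2 2.842 9.905 31.699
3 1.592 3.106 38.431
4 0.891 0.974 42.201
5 0.499 0.305 44.312
6 0.280 0.096 45.494
final: 45.494 0.768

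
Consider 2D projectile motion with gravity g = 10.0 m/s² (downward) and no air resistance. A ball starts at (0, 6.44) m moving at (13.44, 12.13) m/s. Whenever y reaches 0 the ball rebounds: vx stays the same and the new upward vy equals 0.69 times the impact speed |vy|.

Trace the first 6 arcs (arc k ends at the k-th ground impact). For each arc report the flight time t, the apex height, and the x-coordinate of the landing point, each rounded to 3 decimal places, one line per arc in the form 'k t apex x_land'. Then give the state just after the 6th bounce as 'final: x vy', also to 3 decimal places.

1 2.874 13.797 38.628
2 2.292 6.569 69.438
3 1.582 3.127 90.696
4 1.091 1.489 105.365
5 0.753 0.709 115.486
6 0.520 0.337 122.469
final: 122.469 1.793

Arc 1: start y=6.440, vy=12.130 → t=2.874, apex=13.797, x_land=38.628, impact vy=-16.611
  bounce: vy ← 0.69·16.611 = 11.462
Arc 2: start y=0.000, vy=11.462 → t=2.292, apex=6.569, x_land=69.438, impact vy=-11.462
  bounce: vy ← 0.69·11.462 = 7.909
Arc 3: start y=0.000, vy=7.909 → t=1.582, apex=3.127, x_land=90.696, impact vy=-7.909
  bounce: vy ← 0.69·7.909 = 5.457
Arc 4: start y=0.000, vy=5.457 → t=1.091, apex=1.489, x_land=105.365, impact vy=-5.457
  bounce: vy ← 0.69·5.457 = 3.765
Arc 5: start y=0.000, vy=3.765 → t=0.753, apex=0.709, x_land=115.486, impact vy=-3.765
  bounce: vy ← 0.69·3.765 = 2.598
Arc 6: start y=0.000, vy=2.598 → t=0.520, apex=0.337, x_land=122.469, impact vy=-2.598
  bounce: vy ← 0.69·2.598 = 1.793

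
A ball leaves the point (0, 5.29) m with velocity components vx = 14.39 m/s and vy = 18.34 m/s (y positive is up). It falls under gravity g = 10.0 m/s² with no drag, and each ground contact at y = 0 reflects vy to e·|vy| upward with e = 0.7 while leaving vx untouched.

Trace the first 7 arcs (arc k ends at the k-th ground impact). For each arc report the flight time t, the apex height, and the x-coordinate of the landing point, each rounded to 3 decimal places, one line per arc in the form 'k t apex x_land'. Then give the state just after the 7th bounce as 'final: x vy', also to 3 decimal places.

Arc 1: start y=5.290, vy=18.340 → t=3.937, apex=22.108, x_land=56.650, impact vy=-21.027
  bounce: vy ← 0.7·21.027 = 14.719
Arc 2: start y=0.000, vy=14.719 → t=2.944, apex=10.833, x_land=99.012, impact vy=-14.719
  bounce: vy ← 0.7·14.719 = 10.303
Arc 3: start y=0.000, vy=10.303 → t=2.061, apex=5.308, x_land=128.665, impact vy=-10.303
  bounce: vy ← 0.7·10.303 = 7.212
Arc 4: start y=0.000, vy=7.212 → t=1.442, apex=2.601, x_land=149.423, impact vy=-7.212
  bounce: vy ← 0.7·7.212 = 5.049
Arc 5: start y=0.000, vy=5.049 → t=1.010, apex=1.274, x_land=163.953, impact vy=-5.049
  bounce: vy ← 0.7·5.049 = 3.534
Arc 6: start y=0.000, vy=3.534 → t=0.707, apex=0.624, x_land=174.124, impact vy=-3.534
  bounce: vy ← 0.7·3.534 = 2.474
Arc 7: start y=0.000, vy=2.474 → t=0.495, apex=0.306, x_land=181.244, impact vy=-2.474
  bounce: vy ← 0.7·2.474 = 1.732

1 3.937 22.108 56.650
2 2.944 10.833 99.012
3 2.061 5.308 128.665
4 1.442 2.601 149.423
5 1.010 1.274 163.953
6 0.707 0.624 174.124
7 0.495 0.306 181.244
final: 181.244 1.732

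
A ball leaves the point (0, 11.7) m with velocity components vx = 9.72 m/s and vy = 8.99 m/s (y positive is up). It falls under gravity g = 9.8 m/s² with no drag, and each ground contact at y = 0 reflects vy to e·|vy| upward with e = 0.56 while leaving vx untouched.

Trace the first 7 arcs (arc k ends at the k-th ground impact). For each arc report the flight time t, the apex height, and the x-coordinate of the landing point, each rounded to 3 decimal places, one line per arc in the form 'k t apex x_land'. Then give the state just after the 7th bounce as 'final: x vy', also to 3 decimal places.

Arc 1: start y=11.700, vy=8.990 → t=2.714, apex=15.823, x_land=26.384, impact vy=-17.611
  bounce: vy ← 0.56·17.611 = 9.862
Arc 2: start y=0.000, vy=9.862 → t=2.013, apex=4.962, x_land=45.947, impact vy=-9.862
  bounce: vy ← 0.56·9.862 = 5.523
Arc 3: start y=0.000, vy=5.523 → t=1.127, apex=1.556, x_land=56.902, impact vy=-5.523
  bounce: vy ← 0.56·5.523 = 3.093
Arc 4: start y=0.000, vy=3.093 → t=0.631, apex=0.488, x_land=63.037, impact vy=-3.093
  bounce: vy ← 0.56·3.093 = 1.732
Arc 5: start y=0.000, vy=1.732 → t=0.353, apex=0.153, x_land=66.473, impact vy=-1.732
  bounce: vy ← 0.56·1.732 = 0.970
Arc 6: start y=0.000, vy=0.970 → t=0.198, apex=0.048, x_land=68.397, impact vy=-0.970
  bounce: vy ← 0.56·0.970 = 0.543
Arc 7: start y=0.000, vy=0.543 → t=0.111, apex=0.015, x_land=69.474, impact vy=-0.543
  bounce: vy ← 0.56·0.543 = 0.304

1 2.714 15.823 26.384
2 2.013 4.962 45.947
3 1.127 1.556 56.902
4 0.631 0.488 63.037
5 0.353 0.153 66.473
6 0.198 0.048 68.397
7 0.111 0.015 69.474
final: 69.474 0.304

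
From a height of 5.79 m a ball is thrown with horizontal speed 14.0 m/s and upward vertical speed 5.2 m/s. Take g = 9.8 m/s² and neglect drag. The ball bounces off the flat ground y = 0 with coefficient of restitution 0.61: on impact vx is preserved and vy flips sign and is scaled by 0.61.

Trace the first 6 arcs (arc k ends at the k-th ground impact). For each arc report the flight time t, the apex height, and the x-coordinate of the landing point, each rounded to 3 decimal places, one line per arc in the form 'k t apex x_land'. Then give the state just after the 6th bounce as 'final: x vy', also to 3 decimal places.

Arc 1: start y=5.790, vy=5.200 → t=1.740, apex=7.170, x_land=24.363, impact vy=-11.854
  bounce: vy ← 0.61·11.854 = 7.231
Arc 2: start y=0.000, vy=7.231 → t=1.476, apex=2.668, x_land=45.024, impact vy=-7.231
  bounce: vy ← 0.61·7.231 = 4.411
Arc 3: start y=0.000, vy=4.411 → t=0.900, apex=0.993, x_land=57.626, impact vy=-4.411
  bounce: vy ← 0.61·4.411 = 2.691
Arc 4: start y=0.000, vy=2.691 → t=0.549, apex=0.369, x_land=65.314, impact vy=-2.691
  bounce: vy ← 0.61·2.691 = 1.641
Arc 5: start y=0.000, vy=1.641 → t=0.335, apex=0.137, x_land=70.004, impact vy=-1.641
  bounce: vy ← 0.61·1.641 = 1.001
Arc 6: start y=0.000, vy=1.001 → t=0.204, apex=0.051, x_land=72.864, impact vy=-1.001
  bounce: vy ← 0.61·1.001 = 0.611

1 1.740 7.170 24.363
2 1.476 2.668 45.024
3 0.900 0.993 57.626
4 0.549 0.369 65.314
5 0.335 0.137 70.004
6 0.204 0.051 72.864
final: 72.864 0.611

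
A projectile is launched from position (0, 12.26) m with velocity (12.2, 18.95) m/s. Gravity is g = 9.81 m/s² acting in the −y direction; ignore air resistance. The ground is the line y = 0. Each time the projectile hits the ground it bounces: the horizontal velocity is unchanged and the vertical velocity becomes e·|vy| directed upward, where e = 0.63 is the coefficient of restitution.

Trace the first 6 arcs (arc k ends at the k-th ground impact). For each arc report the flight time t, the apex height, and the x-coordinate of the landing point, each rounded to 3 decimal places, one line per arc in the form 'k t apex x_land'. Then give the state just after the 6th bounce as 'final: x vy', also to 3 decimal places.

1 4.428 30.563 54.020
2 3.145 12.130 92.392
3 1.981 4.815 116.566
4 1.248 1.911 131.795
5 0.786 0.758 141.390
6 0.495 0.301 147.435
final: 147.435 1.531

Arc 1: start y=12.260, vy=18.950 → t=4.428, apex=30.563, x_land=54.020, impact vy=-24.488
  bounce: vy ← 0.63·24.488 = 15.427
Arc 2: start y=0.000, vy=15.427 → t=3.145, apex=12.130, x_land=92.392, impact vy=-15.427
  bounce: vy ← 0.63·15.427 = 9.719
Arc 3: start y=0.000, vy=9.719 → t=1.981, apex=4.815, x_land=116.566, impact vy=-9.719
  bounce: vy ← 0.63·9.719 = 6.123
Arc 4: start y=0.000, vy=6.123 → t=1.248, apex=1.911, x_land=131.795, impact vy=-6.123
  bounce: vy ← 0.63·6.123 = 3.858
Arc 5: start y=0.000, vy=3.858 → t=0.786, apex=0.758, x_land=141.390, impact vy=-3.858
  bounce: vy ← 0.63·3.858 = 2.430
Arc 6: start y=0.000, vy=2.430 → t=0.495, apex=0.301, x_land=147.435, impact vy=-2.430
  bounce: vy ← 0.63·2.430 = 1.531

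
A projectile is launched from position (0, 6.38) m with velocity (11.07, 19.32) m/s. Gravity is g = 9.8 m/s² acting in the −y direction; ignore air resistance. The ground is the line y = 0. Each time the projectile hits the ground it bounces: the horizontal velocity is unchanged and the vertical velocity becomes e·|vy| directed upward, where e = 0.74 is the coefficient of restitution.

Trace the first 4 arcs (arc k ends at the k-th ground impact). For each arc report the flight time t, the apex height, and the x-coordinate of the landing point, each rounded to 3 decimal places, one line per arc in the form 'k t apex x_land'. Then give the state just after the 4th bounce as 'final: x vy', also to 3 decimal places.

1 4.249 25.424 47.039
2 3.371 13.922 84.359
3 2.495 7.624 111.975
4 1.846 4.175 132.411
final: 132.411 6.694

Arc 1: start y=6.380, vy=19.320 → t=4.249, apex=25.424, x_land=47.039, impact vy=-22.323
  bounce: vy ← 0.74·22.323 = 16.519
Arc 2: start y=0.000, vy=16.519 → t=3.371, apex=13.922, x_land=84.359, impact vy=-16.519
  bounce: vy ← 0.74·16.519 = 12.224
Arc 3: start y=0.000, vy=12.224 → t=2.495, apex=7.624, x_land=111.975, impact vy=-12.224
  bounce: vy ← 0.74·12.224 = 9.046
Arc 4: start y=0.000, vy=9.046 → t=1.846, apex=4.175, x_land=132.411, impact vy=-9.046
  bounce: vy ← 0.74·9.046 = 6.694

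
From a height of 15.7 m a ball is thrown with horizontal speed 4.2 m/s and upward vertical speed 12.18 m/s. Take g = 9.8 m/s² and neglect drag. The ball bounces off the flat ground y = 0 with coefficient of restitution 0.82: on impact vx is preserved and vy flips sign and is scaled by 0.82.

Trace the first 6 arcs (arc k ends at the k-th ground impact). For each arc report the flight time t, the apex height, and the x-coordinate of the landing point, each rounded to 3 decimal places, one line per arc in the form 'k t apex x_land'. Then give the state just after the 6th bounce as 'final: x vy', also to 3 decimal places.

1 3.422 23.269 14.373
2 3.574 15.646 29.383
3 2.931 10.520 41.691
4 2.403 7.074 51.784
5 1.970 4.757 60.060
6 1.616 3.198 66.846
final: 66.846 6.492

Arc 1: start y=15.700, vy=12.180 → t=3.422, apex=23.269, x_land=14.373, impact vy=-21.356
  bounce: vy ← 0.82·21.356 = 17.512
Arc 2: start y=0.000, vy=17.512 → t=3.574, apex=15.646, x_land=29.383, impact vy=-17.512
  bounce: vy ← 0.82·17.512 = 14.360
Arc 3: start y=0.000, vy=14.360 → t=2.931, apex=10.520, x_land=41.691, impact vy=-14.360
  bounce: vy ← 0.82·14.360 = 11.775
Arc 4: start y=0.000, vy=11.775 → t=2.403, apex=7.074, x_land=51.784, impact vy=-11.775
  bounce: vy ← 0.82·11.775 = 9.655
Arc 5: start y=0.000, vy=9.655 → t=1.970, apex=4.757, x_land=60.060, impact vy=-9.655
  bounce: vy ← 0.82·9.655 = 7.917
Arc 6: start y=0.000, vy=7.917 → t=1.616, apex=3.198, x_land=66.846, impact vy=-7.917
  bounce: vy ← 0.82·7.917 = 6.492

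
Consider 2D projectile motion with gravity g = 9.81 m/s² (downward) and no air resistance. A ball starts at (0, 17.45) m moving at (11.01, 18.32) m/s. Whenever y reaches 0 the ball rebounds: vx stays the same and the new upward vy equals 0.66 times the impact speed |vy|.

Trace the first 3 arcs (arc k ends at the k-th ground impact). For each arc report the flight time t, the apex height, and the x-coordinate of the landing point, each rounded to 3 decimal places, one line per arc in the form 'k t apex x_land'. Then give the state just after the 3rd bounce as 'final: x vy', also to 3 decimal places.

Arc 1: start y=17.450, vy=18.320 → t=4.522, apex=34.556, x_land=49.784, impact vy=-26.038
  bounce: vy ← 0.66·26.038 = 17.185
Arc 2: start y=0.000, vy=17.185 → t=3.504, apex=15.053, x_land=88.359, impact vy=-17.185
  bounce: vy ← 0.66·17.185 = 11.342
Arc 3: start y=0.000, vy=11.342 → t=2.312, apex=6.557, x_land=113.819, impact vy=-11.342
  bounce: vy ← 0.66·11.342 = 7.486

1 4.522 34.556 49.784
2 3.504 15.053 88.359
3 2.312 6.557 113.819
final: 113.819 7.486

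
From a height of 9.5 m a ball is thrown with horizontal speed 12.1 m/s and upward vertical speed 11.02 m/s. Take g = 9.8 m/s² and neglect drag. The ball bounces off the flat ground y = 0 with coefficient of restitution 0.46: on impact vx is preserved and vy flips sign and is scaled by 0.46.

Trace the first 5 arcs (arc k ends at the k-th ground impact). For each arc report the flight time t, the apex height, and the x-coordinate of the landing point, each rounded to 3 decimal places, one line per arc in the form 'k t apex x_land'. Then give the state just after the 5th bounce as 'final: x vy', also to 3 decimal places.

1 2.914 15.696 35.262
2 1.647 3.321 55.186
3 0.757 0.703 64.351
4 0.348 0.149 68.567
5 0.160 0.031 70.506
final: 70.506 0.361

Arc 1: start y=9.500, vy=11.020 → t=2.914, apex=15.696, x_land=35.262, impact vy=-17.540
  bounce: vy ← 0.46·17.540 = 8.068
Arc 2: start y=0.000, vy=8.068 → t=1.647, apex=3.321, x_land=55.186, impact vy=-8.068
  bounce: vy ← 0.46·8.068 = 3.711
Arc 3: start y=0.000, vy=3.711 → t=0.757, apex=0.703, x_land=64.351, impact vy=-3.711
  bounce: vy ← 0.46·3.711 = 1.707
Arc 4: start y=0.000, vy=1.707 → t=0.348, apex=0.149, x_land=68.567, impact vy=-1.707
  bounce: vy ← 0.46·1.707 = 0.785
Arc 5: start y=0.000, vy=0.785 → t=0.160, apex=0.031, x_land=70.506, impact vy=-0.785
  bounce: vy ← 0.46·0.785 = 0.361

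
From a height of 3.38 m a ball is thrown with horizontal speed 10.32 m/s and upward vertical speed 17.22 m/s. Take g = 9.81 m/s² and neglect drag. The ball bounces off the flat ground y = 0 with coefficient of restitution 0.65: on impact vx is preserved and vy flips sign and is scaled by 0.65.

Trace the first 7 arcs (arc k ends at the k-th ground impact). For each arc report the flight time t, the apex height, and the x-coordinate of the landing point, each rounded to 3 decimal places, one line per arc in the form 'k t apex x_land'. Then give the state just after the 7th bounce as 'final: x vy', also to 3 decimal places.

1 3.697 18.494 38.154
2 2.524 7.814 64.204
3 1.641 3.301 81.137
4 1.067 1.395 92.143
5 0.693 0.589 99.297
6 0.451 0.249 103.948
7 0.293 0.105 106.970
final: 106.970 0.934

Arc 1: start y=3.380, vy=17.220 → t=3.697, apex=18.494, x_land=38.154, impact vy=-19.048
  bounce: vy ← 0.65·19.048 = 12.382
Arc 2: start y=0.000, vy=12.382 → t=2.524, apex=7.814, x_land=64.204, impact vy=-12.382
  bounce: vy ← 0.65·12.382 = 8.048
Arc 3: start y=0.000, vy=8.048 → t=1.641, apex=3.301, x_land=81.137, impact vy=-8.048
  bounce: vy ← 0.65·8.048 = 5.231
Arc 4: start y=0.000, vy=5.231 → t=1.067, apex=1.395, x_land=92.143, impact vy=-5.231
  bounce: vy ← 0.65·5.231 = 3.400
Arc 5: start y=0.000, vy=3.400 → t=0.693, apex=0.589, x_land=99.297, impact vy=-3.400
  bounce: vy ← 0.65·3.400 = 2.210
Arc 6: start y=0.000, vy=2.210 → t=0.451, apex=0.249, x_land=103.948, impact vy=-2.210
  bounce: vy ← 0.65·2.210 = 1.437
Arc 7: start y=0.000, vy=1.437 → t=0.293, apex=0.105, x_land=106.970, impact vy=-1.437
  bounce: vy ← 0.65·1.437 = 0.934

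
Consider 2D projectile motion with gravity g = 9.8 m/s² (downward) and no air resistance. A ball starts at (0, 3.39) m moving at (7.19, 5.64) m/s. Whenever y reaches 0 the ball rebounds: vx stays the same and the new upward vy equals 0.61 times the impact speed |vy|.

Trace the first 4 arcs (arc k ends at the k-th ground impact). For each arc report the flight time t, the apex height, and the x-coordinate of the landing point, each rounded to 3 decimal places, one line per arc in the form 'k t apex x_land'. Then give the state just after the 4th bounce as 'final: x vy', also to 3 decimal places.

Arc 1: start y=3.390, vy=5.640 → t=1.587, apex=5.013, x_land=11.410, impact vy=-9.912
  bounce: vy ← 0.61·9.912 = 6.047
Arc 2: start y=0.000, vy=6.047 → t=1.234, apex=1.865, x_land=20.283, impact vy=-6.047
  bounce: vy ← 0.61·6.047 = 3.688
Arc 3: start y=0.000, vy=3.688 → t=0.753, apex=0.694, x_land=25.695, impact vy=-3.688
  bounce: vy ← 0.61·3.688 = 2.250
Arc 4: start y=0.000, vy=2.250 → t=0.459, apex=0.258, x_land=28.996, impact vy=-2.250
  bounce: vy ← 0.61·2.250 = 1.372

1 1.587 5.013 11.410
2 1.234 1.865 20.283
3 0.753 0.694 25.695
4 0.459 0.258 28.996
final: 28.996 1.372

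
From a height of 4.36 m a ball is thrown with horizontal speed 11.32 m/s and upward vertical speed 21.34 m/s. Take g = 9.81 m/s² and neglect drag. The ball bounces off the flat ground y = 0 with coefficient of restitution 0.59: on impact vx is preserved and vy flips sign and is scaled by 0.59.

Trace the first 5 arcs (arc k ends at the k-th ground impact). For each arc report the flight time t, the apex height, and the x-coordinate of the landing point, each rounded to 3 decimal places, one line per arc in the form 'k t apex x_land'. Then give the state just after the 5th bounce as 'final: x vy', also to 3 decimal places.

Arc 1: start y=4.360, vy=21.340 → t=4.546, apex=27.571, x_land=51.463, impact vy=-23.258
  bounce: vy ← 0.59·23.258 = 13.722
Arc 2: start y=0.000, vy=13.722 → t=2.798, apex=9.597, x_land=83.132, impact vy=-13.722
  bounce: vy ← 0.59·13.722 = 8.096
Arc 3: start y=0.000, vy=8.096 → t=1.651, apex=3.341, x_land=101.816, impact vy=-8.096
  bounce: vy ← 0.59·8.096 = 4.777
Arc 4: start y=0.000, vy=4.777 → t=0.974, apex=1.163, x_land=112.840, impact vy=-4.777
  bounce: vy ← 0.59·4.777 = 2.818
Arc 5: start y=0.000, vy=2.818 → t=0.575, apex=0.405, x_land=119.345, impact vy=-2.818
  bounce: vy ← 0.59·2.818 = 1.663

1 4.546 27.571 51.463
2 2.798 9.597 83.132
3 1.651 3.341 101.816
4 0.974 1.163 112.840
5 0.575 0.405 119.345
final: 119.345 1.663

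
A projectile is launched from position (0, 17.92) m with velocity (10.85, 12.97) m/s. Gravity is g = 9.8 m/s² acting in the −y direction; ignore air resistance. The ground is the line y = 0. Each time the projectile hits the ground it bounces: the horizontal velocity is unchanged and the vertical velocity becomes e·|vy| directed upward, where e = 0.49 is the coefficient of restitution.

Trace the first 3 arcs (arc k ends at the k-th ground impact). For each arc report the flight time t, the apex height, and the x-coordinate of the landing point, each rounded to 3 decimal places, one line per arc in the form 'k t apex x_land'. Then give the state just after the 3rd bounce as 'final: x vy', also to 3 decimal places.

Arc 1: start y=17.920, vy=12.970 → t=3.649, apex=26.503, x_land=39.593, impact vy=-22.792
  bounce: vy ← 0.49·22.792 = 11.168
Arc 2: start y=0.000, vy=11.168 → t=2.279, apex=6.363, x_land=64.322, impact vy=-11.168
  bounce: vy ← 0.49·11.168 = 5.472
Arc 3: start y=0.000, vy=5.472 → t=1.117, apex=1.528, x_land=76.439, impact vy=-5.472
  bounce: vy ← 0.49·5.472 = 2.681

1 3.649 26.503 39.593
2 2.279 6.363 64.322
3 1.117 1.528 76.439
final: 76.439 2.681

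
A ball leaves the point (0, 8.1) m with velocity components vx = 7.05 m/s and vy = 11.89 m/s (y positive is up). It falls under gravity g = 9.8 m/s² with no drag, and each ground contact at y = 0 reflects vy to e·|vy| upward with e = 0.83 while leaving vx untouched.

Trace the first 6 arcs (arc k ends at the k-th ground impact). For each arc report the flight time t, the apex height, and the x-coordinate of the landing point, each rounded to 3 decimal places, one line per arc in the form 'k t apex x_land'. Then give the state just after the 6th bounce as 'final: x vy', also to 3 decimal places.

1 2.981 15.313 21.016
2 2.935 10.549 41.705
3 2.436 7.267 58.876
4 2.022 5.006 73.128
5 1.678 3.449 84.958
6 1.393 2.376 94.776
final: 94.776 5.664

Arc 1: start y=8.100, vy=11.890 → t=2.981, apex=15.313, x_land=21.016, impact vy=-17.324
  bounce: vy ← 0.83·17.324 = 14.379
Arc 2: start y=0.000, vy=14.379 → t=2.935, apex=10.549, x_land=41.705, impact vy=-14.379
  bounce: vy ← 0.83·14.379 = 11.935
Arc 3: start y=0.000, vy=11.935 → t=2.436, apex=7.267, x_land=58.876, impact vy=-11.935
  bounce: vy ← 0.83·11.935 = 9.906
Arc 4: start y=0.000, vy=9.906 → t=2.022, apex=5.006, x_land=73.128, impact vy=-9.906
  bounce: vy ← 0.83·9.906 = 8.222
Arc 5: start y=0.000, vy=8.222 → t=1.678, apex=3.449, x_land=84.958, impact vy=-8.222
  bounce: vy ← 0.83·8.222 = 6.824
Arc 6: start y=0.000, vy=6.824 → t=1.393, apex=2.376, x_land=94.776, impact vy=-6.824
  bounce: vy ← 0.83·6.824 = 5.664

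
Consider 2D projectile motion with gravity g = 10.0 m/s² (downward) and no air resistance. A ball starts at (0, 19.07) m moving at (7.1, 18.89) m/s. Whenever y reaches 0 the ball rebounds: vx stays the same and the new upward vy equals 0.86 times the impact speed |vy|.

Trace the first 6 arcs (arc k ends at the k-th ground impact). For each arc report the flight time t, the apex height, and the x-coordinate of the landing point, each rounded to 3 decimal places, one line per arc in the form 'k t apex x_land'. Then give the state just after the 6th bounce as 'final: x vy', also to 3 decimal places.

Arc 1: start y=19.070, vy=18.890 → t=4.606, apex=36.912, x_land=32.703, impact vy=-27.170
  bounce: vy ← 0.86·27.170 = 23.367
Arc 2: start y=0.000, vy=23.367 → t=4.673, apex=27.300, x_land=65.883, impact vy=-23.367
  bounce: vy ← 0.86·23.367 = 20.095
Arc 3: start y=0.000, vy=20.095 → t=4.019, apex=20.191, x_land=94.419, impact vy=-20.095
  bounce: vy ← 0.86·20.095 = 17.282
Arc 4: start y=0.000, vy=17.282 → t=3.456, apex=14.933, x_land=118.959, impact vy=-17.282
  bounce: vy ← 0.86·17.282 = 14.862
Arc 5: start y=0.000, vy=14.862 → t=2.972, apex=11.045, x_land=140.064, impact vy=-14.862
  bounce: vy ← 0.86·14.862 = 12.782
Arc 6: start y=0.000, vy=12.782 → t=2.556, apex=8.169, x_land=158.214, impact vy=-12.782
  bounce: vy ← 0.86·12.782 = 10.992

1 4.606 36.912 32.703
2 4.673 27.300 65.883
3 4.019 20.191 94.419
4 3.456 14.933 118.959
5 2.972 11.045 140.064
6 2.556 8.169 158.214
final: 158.214 10.992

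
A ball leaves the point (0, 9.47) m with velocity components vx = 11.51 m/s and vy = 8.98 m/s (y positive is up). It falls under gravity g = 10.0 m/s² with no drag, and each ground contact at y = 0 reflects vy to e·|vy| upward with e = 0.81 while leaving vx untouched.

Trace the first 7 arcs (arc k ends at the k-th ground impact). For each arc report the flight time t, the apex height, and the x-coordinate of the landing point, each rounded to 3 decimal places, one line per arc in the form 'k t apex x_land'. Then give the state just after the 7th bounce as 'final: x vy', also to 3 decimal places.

1 2.541 13.502 29.250
2 2.662 8.859 59.891
3 2.156 5.812 84.711
4 1.747 3.813 104.814
5 1.415 2.502 121.098
6 1.146 1.642 134.288
7 0.928 1.077 144.972
final: 144.972 3.759

Arc 1: start y=9.470, vy=8.980 → t=2.541, apex=13.502, x_land=29.250, impact vy=-16.433
  bounce: vy ← 0.81·16.433 = 13.311
Arc 2: start y=0.000, vy=13.311 → t=2.662, apex=8.859, x_land=59.891, impact vy=-13.311
  bounce: vy ← 0.81·13.311 = 10.782
Arc 3: start y=0.000, vy=10.782 → t=2.156, apex=5.812, x_land=84.711, impact vy=-10.782
  bounce: vy ← 0.81·10.782 = 8.733
Arc 4: start y=0.000, vy=8.733 → t=1.747, apex=3.813, x_land=104.814, impact vy=-8.733
  bounce: vy ← 0.81·8.733 = 7.074
Arc 5: start y=0.000, vy=7.074 → t=1.415, apex=2.502, x_land=121.098, impact vy=-7.074
  bounce: vy ← 0.81·7.074 = 5.730
Arc 6: start y=0.000, vy=5.730 → t=1.146, apex=1.642, x_land=134.288, impact vy=-5.730
  bounce: vy ← 0.81·5.730 = 4.641
Arc 7: start y=0.000, vy=4.641 → t=0.928, apex=1.077, x_land=144.972, impact vy=-4.641
  bounce: vy ← 0.81·4.641 = 3.759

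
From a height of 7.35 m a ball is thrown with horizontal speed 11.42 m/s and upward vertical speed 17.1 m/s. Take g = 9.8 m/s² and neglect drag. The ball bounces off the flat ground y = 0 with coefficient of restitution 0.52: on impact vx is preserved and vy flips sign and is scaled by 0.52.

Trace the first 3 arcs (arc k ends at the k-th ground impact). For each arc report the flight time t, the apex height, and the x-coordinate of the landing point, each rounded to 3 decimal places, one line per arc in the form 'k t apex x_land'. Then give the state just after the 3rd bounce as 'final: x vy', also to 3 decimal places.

Arc 1: start y=7.350, vy=17.100 → t=3.877, apex=22.269, x_land=44.272, impact vy=-20.892
  bounce: vy ← 0.52·20.892 = 10.864
Arc 2: start y=0.000, vy=10.864 → t=2.217, apex=6.022, x_land=69.591, impact vy=-10.864
  bounce: vy ← 0.52·10.864 = 5.649
Arc 3: start y=0.000, vy=5.649 → t=1.153, apex=1.628, x_land=82.757, impact vy=-5.649
  bounce: vy ← 0.52·5.649 = 2.938

1 3.877 22.269 44.272
2 2.217 6.022 69.591
3 1.153 1.628 82.757
final: 82.757 2.938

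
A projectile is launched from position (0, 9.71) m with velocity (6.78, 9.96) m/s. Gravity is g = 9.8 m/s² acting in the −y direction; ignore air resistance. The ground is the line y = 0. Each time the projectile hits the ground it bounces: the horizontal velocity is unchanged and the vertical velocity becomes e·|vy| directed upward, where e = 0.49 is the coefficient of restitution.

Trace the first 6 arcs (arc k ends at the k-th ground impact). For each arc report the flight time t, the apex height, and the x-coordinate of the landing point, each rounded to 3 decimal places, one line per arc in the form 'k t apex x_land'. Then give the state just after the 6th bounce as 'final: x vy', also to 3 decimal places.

1 2.753 14.771 18.662
2 1.702 3.547 30.199
3 0.834 0.852 35.852
4 0.409 0.204 38.621
5 0.200 0.049 39.979
6 0.098 0.012 40.644
final: 40.644 0.236

Arc 1: start y=9.710, vy=9.960 → t=2.753, apex=14.771, x_land=18.662, impact vy=-17.015
  bounce: vy ← 0.49·17.015 = 8.337
Arc 2: start y=0.000, vy=8.337 → t=1.702, apex=3.547, x_land=30.199, impact vy=-8.337
  bounce: vy ← 0.49·8.337 = 4.085
Arc 3: start y=0.000, vy=4.085 → t=0.834, apex=0.852, x_land=35.852, impact vy=-4.085
  bounce: vy ← 0.49·4.085 = 2.002
Arc 4: start y=0.000, vy=2.002 → t=0.409, apex=0.204, x_land=38.621, impact vy=-2.002
  bounce: vy ← 0.49·2.002 = 0.981
Arc 5: start y=0.000, vy=0.981 → t=0.200, apex=0.049, x_land=39.979, impact vy=-0.981
  bounce: vy ← 0.49·0.981 = 0.481
Arc 6: start y=0.000, vy=0.481 → t=0.098, apex=0.012, x_land=40.644, impact vy=-0.481
  bounce: vy ← 0.49·0.481 = 0.236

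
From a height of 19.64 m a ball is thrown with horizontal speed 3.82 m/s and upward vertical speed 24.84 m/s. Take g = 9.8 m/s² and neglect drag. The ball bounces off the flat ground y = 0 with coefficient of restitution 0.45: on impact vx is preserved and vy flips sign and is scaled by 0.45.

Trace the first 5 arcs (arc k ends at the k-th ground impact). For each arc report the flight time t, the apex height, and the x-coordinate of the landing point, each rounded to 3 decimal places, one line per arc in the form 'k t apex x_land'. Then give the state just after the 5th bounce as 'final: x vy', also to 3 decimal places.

Arc 1: start y=19.640, vy=24.840 → t=5.765, apex=51.121, x_land=22.021, impact vy=-31.654
  bounce: vy ← 0.45·31.654 = 14.244
Arc 2: start y=0.000, vy=14.244 → t=2.907, apex=10.352, x_land=33.126, impact vy=-14.244
  bounce: vy ← 0.45·14.244 = 6.410
Arc 3: start y=0.000, vy=6.410 → t=1.308, apex=2.096, x_land=38.123, impact vy=-6.410
  bounce: vy ← 0.45·6.410 = 2.884
Arc 4: start y=0.000, vy=2.884 → t=0.589, apex=0.424, x_land=40.372, impact vy=-2.884
  bounce: vy ← 0.45·2.884 = 1.298
Arc 5: start y=0.000, vy=1.298 → t=0.265, apex=0.086, x_land=41.384, impact vy=-1.298
  bounce: vy ← 0.45·1.298 = 0.584

1 5.765 51.121 22.021
2 2.907 10.352 33.126
3 1.308 2.096 38.123
4 0.589 0.424 40.372
5 0.265 0.086 41.384
final: 41.384 0.584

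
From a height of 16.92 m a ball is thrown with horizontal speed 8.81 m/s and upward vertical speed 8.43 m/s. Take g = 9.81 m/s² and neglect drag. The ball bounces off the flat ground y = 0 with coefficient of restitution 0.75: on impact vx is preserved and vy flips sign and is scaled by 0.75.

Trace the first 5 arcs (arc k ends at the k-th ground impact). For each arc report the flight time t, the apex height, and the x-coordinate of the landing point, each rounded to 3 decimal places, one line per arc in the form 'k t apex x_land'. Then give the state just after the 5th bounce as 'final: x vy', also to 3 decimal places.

1 2.906 20.542 25.600
2 3.070 11.555 52.644
3 2.302 6.500 72.927
4 1.727 3.656 88.139
5 1.295 2.057 99.548
final: 99.548 4.764

Arc 1: start y=16.920, vy=8.430 → t=2.906, apex=20.542, x_land=25.600, impact vy=-20.076
  bounce: vy ← 0.75·20.076 = 15.057
Arc 2: start y=0.000, vy=15.057 → t=3.070, apex=11.555, x_land=52.644, impact vy=-15.057
  bounce: vy ← 0.75·15.057 = 11.293
Arc 3: start y=0.000, vy=11.293 → t=2.302, apex=6.500, x_land=72.927, impact vy=-11.293
  bounce: vy ← 0.75·11.293 = 8.469
Arc 4: start y=0.000, vy=8.469 → t=1.727, apex=3.656, x_land=88.139, impact vy=-8.469
  bounce: vy ← 0.75·8.469 = 6.352
Arc 5: start y=0.000, vy=6.352 → t=1.295, apex=2.057, x_land=99.548, impact vy=-6.352
  bounce: vy ← 0.75·6.352 = 4.764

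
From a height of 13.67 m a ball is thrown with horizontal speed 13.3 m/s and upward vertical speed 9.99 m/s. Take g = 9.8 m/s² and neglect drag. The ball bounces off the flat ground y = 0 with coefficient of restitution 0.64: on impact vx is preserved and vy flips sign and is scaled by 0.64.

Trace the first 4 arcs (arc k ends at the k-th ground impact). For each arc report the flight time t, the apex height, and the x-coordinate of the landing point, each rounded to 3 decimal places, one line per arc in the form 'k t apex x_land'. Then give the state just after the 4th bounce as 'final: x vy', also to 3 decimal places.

Arc 1: start y=13.670, vy=9.990 → t=2.976, apex=18.762, x_land=39.583, impact vy=-19.176
  bounce: vy ← 0.64·19.176 = 12.273
Arc 2: start y=0.000, vy=12.273 → t=2.505, apex=7.685, x_land=72.895, impact vy=-12.273
  bounce: vy ← 0.64·12.273 = 7.855
Arc 3: start y=0.000, vy=7.855 → t=1.603, apex=3.148, x_land=94.215, impact vy=-7.855
  bounce: vy ← 0.64·7.855 = 5.027
Arc 4: start y=0.000, vy=5.027 → t=1.026, apex=1.289, x_land=107.859, impact vy=-5.027
  bounce: vy ← 0.64·5.027 = 3.217

1 2.976 18.762 39.583
2 2.505 7.685 72.895
3 1.603 3.148 94.215
4 1.026 1.289 107.859
final: 107.859 3.217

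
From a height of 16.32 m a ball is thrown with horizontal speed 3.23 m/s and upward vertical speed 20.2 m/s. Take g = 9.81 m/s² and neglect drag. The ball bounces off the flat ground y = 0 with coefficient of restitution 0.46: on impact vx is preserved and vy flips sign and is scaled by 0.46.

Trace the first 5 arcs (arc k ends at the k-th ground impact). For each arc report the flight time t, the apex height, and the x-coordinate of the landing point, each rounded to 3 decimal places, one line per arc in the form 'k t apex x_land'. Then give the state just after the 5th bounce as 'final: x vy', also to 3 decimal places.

1 4.810 37.117 15.536
2 2.531 7.854 23.711
3 1.164 1.662 27.471
4 0.536 0.352 29.201
5 0.246 0.074 29.996
final: 29.996 0.556

Arc 1: start y=16.320, vy=20.200 → t=4.810, apex=37.117, x_land=15.536, impact vy=-26.986
  bounce: vy ← 0.46·26.986 = 12.414
Arc 2: start y=0.000, vy=12.414 → t=2.531, apex=7.854, x_land=23.711, impact vy=-12.414
  bounce: vy ← 0.46·12.414 = 5.710
Arc 3: start y=0.000, vy=5.710 → t=1.164, apex=1.662, x_land=27.471, impact vy=-5.710
  bounce: vy ← 0.46·5.710 = 2.627
Arc 4: start y=0.000, vy=2.627 → t=0.536, apex=0.352, x_land=29.201, impact vy=-2.627
  bounce: vy ← 0.46·2.627 = 1.208
Arc 5: start y=0.000, vy=1.208 → t=0.246, apex=0.074, x_land=29.996, impact vy=-1.208
  bounce: vy ← 0.46·1.208 = 0.556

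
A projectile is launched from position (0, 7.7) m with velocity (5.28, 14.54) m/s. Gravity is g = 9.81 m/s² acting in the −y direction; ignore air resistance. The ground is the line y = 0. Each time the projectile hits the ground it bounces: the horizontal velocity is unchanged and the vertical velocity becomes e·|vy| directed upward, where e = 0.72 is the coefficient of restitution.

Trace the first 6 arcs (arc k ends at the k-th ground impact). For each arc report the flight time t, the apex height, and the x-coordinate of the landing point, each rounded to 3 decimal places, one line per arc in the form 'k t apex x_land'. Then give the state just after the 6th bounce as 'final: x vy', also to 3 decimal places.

Arc 1: start y=7.700, vy=14.540 → t=3.423, apex=18.475, x_land=18.073, impact vy=-19.039
  bounce: vy ← 0.72·19.039 = 13.708
Arc 2: start y=0.000, vy=13.708 → t=2.795, apex=9.578, x_land=32.829, impact vy=-13.708
  bounce: vy ← 0.72·13.708 = 9.870
Arc 3: start y=0.000, vy=9.870 → t=2.012, apex=4.965, x_land=43.454, impact vy=-9.870
  bounce: vy ← 0.72·9.870 = 7.106
Arc 4: start y=0.000, vy=7.106 → t=1.449, apex=2.574, x_land=51.103, impact vy=-7.106
  bounce: vy ← 0.72·7.106 = 5.117
Arc 5: start y=0.000, vy=5.117 → t=1.043, apex=1.334, x_land=56.611, impact vy=-5.117
  bounce: vy ← 0.72·5.117 = 3.684
Arc 6: start y=0.000, vy=3.684 → t=0.751, apex=0.692, x_land=60.577, impact vy=-3.684
  bounce: vy ← 0.72·3.684 = 2.652

1 3.423 18.475 18.073
2 2.795 9.578 32.829
3 2.012 4.965 43.454
4 1.449 2.574 51.103
5 1.043 1.334 56.611
6 0.751 0.692 60.577
final: 60.577 2.652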